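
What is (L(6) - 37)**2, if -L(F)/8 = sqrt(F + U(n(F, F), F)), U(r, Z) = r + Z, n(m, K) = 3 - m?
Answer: 3721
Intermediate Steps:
U(r, Z) = Z + r
L(F) = -8*sqrt(3 + F) (L(F) = -8*sqrt(F + (F + (3 - F))) = -8*sqrt(F + 3) = -8*sqrt(3 + F))
(L(6) - 37)**2 = (-8*sqrt(3 + 6) - 37)**2 = (-8*sqrt(9) - 37)**2 = (-8*3 - 37)**2 = (-24 - 37)**2 = (-61)**2 = 3721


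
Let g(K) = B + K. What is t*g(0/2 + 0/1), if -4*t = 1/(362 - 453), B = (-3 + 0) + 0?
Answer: -3/364 ≈ -0.0082418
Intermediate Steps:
B = -3 (B = -3 + 0 = -3)
t = 1/364 (t = -1/(4*(362 - 453)) = -¼/(-91) = -¼*(-1/91) = 1/364 ≈ 0.0027473)
g(K) = -3 + K
t*g(0/2 + 0/1) = (-3 + (0/2 + 0/1))/364 = (-3 + (0*(½) + 0*1))/364 = (-3 + (0 + 0))/364 = (-3 + 0)/364 = (1/364)*(-3) = -3/364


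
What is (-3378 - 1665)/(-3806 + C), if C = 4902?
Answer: -5043/1096 ≈ -4.6013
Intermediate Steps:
(-3378 - 1665)/(-3806 + C) = (-3378 - 1665)/(-3806 + 4902) = -5043/1096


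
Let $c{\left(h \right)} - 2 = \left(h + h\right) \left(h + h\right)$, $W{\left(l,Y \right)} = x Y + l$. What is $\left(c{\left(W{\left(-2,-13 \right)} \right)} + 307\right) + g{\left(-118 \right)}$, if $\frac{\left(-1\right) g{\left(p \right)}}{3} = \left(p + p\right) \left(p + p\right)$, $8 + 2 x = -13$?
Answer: $-94418$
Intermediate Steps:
$x = - \frac{21}{2}$ ($x = -4 + \frac{1}{2} \left(-13\right) = -4 - \frac{13}{2} = - \frac{21}{2} \approx -10.5$)
$g{\left(p \right)} = - 12 p^{2}$ ($g{\left(p \right)} = - 3 \left(p + p\right) \left(p + p\right) = - 3 \cdot 2 p 2 p = - 3 \cdot 4 p^{2} = - 12 p^{2}$)
$W{\left(l,Y \right)} = l - \frac{21 Y}{2}$ ($W{\left(l,Y \right)} = - \frac{21 Y}{2} + l = l - \frac{21 Y}{2}$)
$c{\left(h \right)} = 2 + 4 h^{2}$ ($c{\left(h \right)} = 2 + \left(h + h\right) \left(h + h\right) = 2 + 2 h 2 h = 2 + 4 h^{2}$)
$\left(c{\left(W{\left(-2,-13 \right)} \right)} + 307\right) + g{\left(-118 \right)} = \left(\left(2 + 4 \left(-2 - - \frac{273}{2}\right)^{2}\right) + 307\right) - 12 \left(-118\right)^{2} = \left(\left(2 + 4 \left(-2 + \frac{273}{2}\right)^{2}\right) + 307\right) - 167088 = \left(\left(2 + 4 \left(\frac{269}{2}\right)^{2}\right) + 307\right) - 167088 = \left(\left(2 + 4 \cdot \frac{72361}{4}\right) + 307\right) - 167088 = \left(\left(2 + 72361\right) + 307\right) - 167088 = \left(72363 + 307\right) - 167088 = 72670 - 167088 = -94418$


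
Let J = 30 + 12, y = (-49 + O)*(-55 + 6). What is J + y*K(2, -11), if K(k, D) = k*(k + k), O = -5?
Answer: 21210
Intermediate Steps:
K(k, D) = 2*k² (K(k, D) = k*(2*k) = 2*k²)
y = 2646 (y = (-49 - 5)*(-55 + 6) = -54*(-49) = 2646)
J = 42
J + y*K(2, -11) = 42 + 2646*(2*2²) = 42 + 2646*(2*4) = 42 + 2646*8 = 42 + 21168 = 21210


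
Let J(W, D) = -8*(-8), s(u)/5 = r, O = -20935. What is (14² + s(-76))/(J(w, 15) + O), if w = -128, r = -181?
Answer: 709/20871 ≈ 0.033971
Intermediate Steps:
s(u) = -905 (s(u) = 5*(-181) = -905)
J(W, D) = 64
(14² + s(-76))/(J(w, 15) + O) = (14² - 905)/(64 - 20935) = (196 - 905)/(-20871) = -709*(-1/20871) = 709/20871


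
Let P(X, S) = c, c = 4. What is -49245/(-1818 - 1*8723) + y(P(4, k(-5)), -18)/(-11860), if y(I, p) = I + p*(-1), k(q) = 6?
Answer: 291906899/62508130 ≈ 4.6699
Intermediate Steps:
P(X, S) = 4
y(I, p) = I - p
-49245/(-1818 - 1*8723) + y(P(4, k(-5)), -18)/(-11860) = -49245/(-1818 - 1*8723) + (4 - 1*(-18))/(-11860) = -49245/(-1818 - 8723) + (4 + 18)*(-1/11860) = -49245/(-10541) + 22*(-1/11860) = -49245*(-1/10541) - 11/5930 = 49245/10541 - 11/5930 = 291906899/62508130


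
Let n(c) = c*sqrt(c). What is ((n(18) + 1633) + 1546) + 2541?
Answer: 5720 + 54*sqrt(2) ≈ 5796.4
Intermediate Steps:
n(c) = c**(3/2)
((n(18) + 1633) + 1546) + 2541 = ((18**(3/2) + 1633) + 1546) + 2541 = ((54*sqrt(2) + 1633) + 1546) + 2541 = ((1633 + 54*sqrt(2)) + 1546) + 2541 = (3179 + 54*sqrt(2)) + 2541 = 5720 + 54*sqrt(2)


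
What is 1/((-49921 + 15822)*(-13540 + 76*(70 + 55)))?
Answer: 1/137759960 ≈ 7.2590e-9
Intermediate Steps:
1/((-49921 + 15822)*(-13540 + 76*(70 + 55))) = 1/(-34099*(-13540 + 76*125)) = 1/(-34099*(-13540 + 9500)) = 1/(-34099*(-4040)) = 1/137759960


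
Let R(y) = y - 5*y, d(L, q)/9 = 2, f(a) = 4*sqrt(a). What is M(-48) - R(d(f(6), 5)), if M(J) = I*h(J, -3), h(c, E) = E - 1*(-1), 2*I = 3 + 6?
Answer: 63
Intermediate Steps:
d(L, q) = 18 (d(L, q) = 9*2 = 18)
I = 9/2 (I = (3 + 6)/2 = (1/2)*9 = 9/2 ≈ 4.5000)
h(c, E) = 1 + E (h(c, E) = E + 1 = 1 + E)
R(y) = -4*y
M(J) = -9 (M(J) = 9*(1 - 3)/2 = (9/2)*(-2) = -9)
M(-48) - R(d(f(6), 5)) = -9 - (-4)*18 = -9 - 1*(-72) = -9 + 72 = 63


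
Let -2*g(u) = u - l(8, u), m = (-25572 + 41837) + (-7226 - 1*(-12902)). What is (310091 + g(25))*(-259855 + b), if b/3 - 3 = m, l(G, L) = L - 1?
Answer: -120329378163/2 ≈ -6.0165e+10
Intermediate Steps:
l(G, L) = -1 + L
m = 21941 (m = 16265 + (-7226 + 12902) = 16265 + 5676 = 21941)
b = 65832 (b = 9 + 3*21941 = 9 + 65823 = 65832)
g(u) = -½ (g(u) = -(u - (-1 + u))/2 = -(u + (1 - u))/2 = -½*1 = -½)
(310091 + g(25))*(-259855 + b) = (310091 - ½)*(-259855 + 65832) = (620181/2)*(-194023) = -120329378163/2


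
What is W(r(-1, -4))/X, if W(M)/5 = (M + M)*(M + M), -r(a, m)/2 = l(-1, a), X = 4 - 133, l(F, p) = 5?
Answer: -2000/129 ≈ -15.504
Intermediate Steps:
X = -129
r(a, m) = -10 (r(a, m) = -2*5 = -10)
W(M) = 20*M² (W(M) = 5*((M + M)*(M + M)) = 5*((2*M)*(2*M)) = 5*(4*M²) = 20*M²)
W(r(-1, -4))/X = (20*(-10)²)/(-129) = (20*100)*(-1/129) = 2000*(-1/129) = -2000/129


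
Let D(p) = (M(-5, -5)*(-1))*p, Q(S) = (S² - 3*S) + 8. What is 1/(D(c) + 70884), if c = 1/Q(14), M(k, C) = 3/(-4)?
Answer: 216/15310945 ≈ 1.4108e-5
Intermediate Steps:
M(k, C) = -¾ (M(k, C) = 3*(-¼) = -¾)
Q(S) = 8 + S² - 3*S
c = 1/162 (c = 1/(8 + 14² - 3*14) = 1/(8 + 196 - 42) = 1/162 ≈ 0.0061728)
D(p) = 3*p/4 (D(p) = (-¾*(-1))*p = 3*p/4)
1/(D(c) + 70884) = 1/((¾)*(1/162) + 70884) = 1/(1/216 + 70884) = 1/(15310945/216) = 216/15310945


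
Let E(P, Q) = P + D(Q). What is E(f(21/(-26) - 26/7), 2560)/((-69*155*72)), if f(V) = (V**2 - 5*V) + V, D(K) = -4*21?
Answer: 167327/2834089440 ≈ 5.9041e-5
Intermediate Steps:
D(K) = -84
f(V) = V**2 - 4*V
E(P, Q) = -84 + P (E(P, Q) = P - 84 = -84 + P)
E(f(21/(-26) - 26/7), 2560)/((-69*155*72)) = (-84 + (21/(-26) - 26/7)*(-4 + (21/(-26) - 26/7)))/((-69*155*72)) = (-84 + (21*(-1/26) - 26*1/7)*(-4 + (21*(-1/26) - 26*1/7)))/((-10695*72)) = (-84 + (-21/26 - 26/7)*(-4 + (-21/26 - 26/7)))/(-770040) = (-84 - 823*(-4 - 823/182)/182)*(-1/770040) = (-84 - 823/182*(-1551/182))*(-1/770040) = (-84 + 1276473/33124)*(-1/770040) = -1505943/33124*(-1/770040) = 167327/2834089440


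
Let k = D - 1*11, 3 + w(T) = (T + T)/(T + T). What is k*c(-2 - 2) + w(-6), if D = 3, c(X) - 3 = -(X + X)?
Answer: -90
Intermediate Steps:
w(T) = -2 (w(T) = -3 + (T + T)/(T + T) = -3 + (2*T)/((2*T)) = -3 + (2*T)*(1/(2*T)) = -3 + 1 = -2)
c(X) = 3 - 2*X (c(X) = 3 - (X + X) = 3 - 2*X)
k = -8 (k = 3 - 1*11 = 3 - 11 = -8)
k*c(-2 - 2) + w(-6) = -8*(3 - 2*(-2 - 2)) - 2 = -8*(3 - 2*(-4)) - 2 = -8*(3 + 8) - 2 = -8*11 - 2 = -88 - 2 = -90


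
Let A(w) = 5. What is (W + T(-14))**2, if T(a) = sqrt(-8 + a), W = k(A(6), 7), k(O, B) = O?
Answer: (5 + I*sqrt(22))**2 ≈ 3.0 + 46.904*I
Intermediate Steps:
W = 5
(W + T(-14))**2 = (5 + sqrt(-8 - 14))**2 = (5 + sqrt(-22))**2 = (5 + I*sqrt(22))**2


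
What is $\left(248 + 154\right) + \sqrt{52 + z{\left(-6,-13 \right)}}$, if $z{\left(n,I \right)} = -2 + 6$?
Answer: $402 + 2 \sqrt{14} \approx 409.48$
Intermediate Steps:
$z{\left(n,I \right)} = 4$
$\left(248 + 154\right) + \sqrt{52 + z{\left(-6,-13 \right)}} = \left(248 + 154\right) + \sqrt{52 + 4} = 402 + \sqrt{56} = 402 + 2 \sqrt{14}$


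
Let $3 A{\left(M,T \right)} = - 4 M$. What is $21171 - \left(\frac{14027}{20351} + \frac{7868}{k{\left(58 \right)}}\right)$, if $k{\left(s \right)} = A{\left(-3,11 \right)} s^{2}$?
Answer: $\frac{1449295617399}{68460764} \approx 21170.0$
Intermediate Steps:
$A{\left(M,T \right)} = - \frac{4 M}{3}$ ($A{\left(M,T \right)} = \frac{\left(-4\right) M}{3} = - \frac{4 M}{3}$)
$k{\left(s \right)} = 4 s^{2}$ ($k{\left(s \right)} = \left(- \frac{4}{3}\right) \left(-3\right) s^{2} = 4 s^{2}$)
$21171 - \left(\frac{14027}{20351} + \frac{7868}{k{\left(58 \right)}}\right) = 21171 - \left(\frac{14027}{20351} + \frac{7868}{4 \cdot 58^{2}}\right) = 21171 - \left(14027 \cdot \frac{1}{20351} + \frac{7868}{4 \cdot 3364}\right) = 21171 - \left(\frac{14027}{20351} + \frac{7868}{13456}\right) = 21171 - \left(\frac{14027}{20351} + 7868 \cdot \frac{1}{13456}\right) = 21171 - \left(\frac{14027}{20351} + \frac{1967}{3364}\right) = 21171 - \frac{87217245}{68460764} = \frac{1449295617399}{68460764}$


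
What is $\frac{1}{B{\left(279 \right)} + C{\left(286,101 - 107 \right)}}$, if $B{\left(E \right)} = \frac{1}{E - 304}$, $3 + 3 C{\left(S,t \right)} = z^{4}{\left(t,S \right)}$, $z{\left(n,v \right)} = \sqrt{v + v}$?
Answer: $\frac{75}{8179522} \approx 9.1692 \cdot 10^{-6}$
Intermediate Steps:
$z{\left(n,v \right)} = \sqrt{2} \sqrt{v}$ ($z{\left(n,v \right)} = \sqrt{2 v} = \sqrt{2} \sqrt{v}$)
$C{\left(S,t \right)} = -1 + \frac{4 S^{2}}{3}$ ($C{\left(S,t \right)} = -1 + \frac{\left(\sqrt{2} \sqrt{S}\right)^{4}}{3} = -1 + \frac{4 S^{2}}{3}$)
$B{\left(E \right)} = \frac{1}{-304 + E}$
$\frac{1}{B{\left(279 \right)} + C{\left(286,101 - 107 \right)}} = \frac{1}{\frac{1}{-304 + 279} - \left(1 - \frac{4 \cdot 286^{2}}{3}\right)} = \frac{1}{\frac{1}{-25} + \left(-1 + \frac{4}{3} \cdot 81796\right)} = \frac{1}{- \frac{1}{25} + \left(-1 + \frac{327184}{3}\right)} = \frac{1}{- \frac{1}{25} + \frac{327181}{3}} = \frac{1}{\frac{8179522}{75}} = \frac{75}{8179522}$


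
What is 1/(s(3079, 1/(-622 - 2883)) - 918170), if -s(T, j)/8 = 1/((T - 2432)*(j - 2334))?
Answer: -5292894137/4859776609741250 ≈ -1.0891e-6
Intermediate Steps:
s(T, j) = -8/((-2432 + T)*(-2334 + j)) (s(T, j) = -8*1/((T - 2432)*(j - 2334)) = -8*1/((-2432 + T)*(-2334 + j)) = -8/((-2432 + T)*(-2334 + j)))
1/(s(3079, 1/(-622 - 2883)) - 918170) = 1/(-8/(5676288 - 2432/(-622 - 2883) - 2334*3079 + 3079/(-622 - 2883)) - 918170) = 1/(-8/(5676288 - 2432/(-3505) - 7186386 + 3079/(-3505)) - 918170) = 1/(-8/(5676288 - 2432*(-1/3505) - 7186386 + 3079*(-1/3505)) - 918170) = 1/(-8/(5676288 + 2432/3505 - 7186386 - 3079/3505) - 918170) = 1/(-8/(-5292894137/3505) - 918170) = 1/(-8*(-3505/5292894137) - 918170) = 1/(28040/5292894137 - 918170) = 1/(-4859776609741250/5292894137) = -5292894137/4859776609741250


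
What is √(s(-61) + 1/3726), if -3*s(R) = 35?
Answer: I*√1999574/414 ≈ 3.4156*I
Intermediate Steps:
s(R) = -35/3 (s(R) = -⅓*35 = -35/3)
√(s(-61) + 1/3726) = √(-35/3 + 1/3726) = √(-43469/3726) = I*√1999574/414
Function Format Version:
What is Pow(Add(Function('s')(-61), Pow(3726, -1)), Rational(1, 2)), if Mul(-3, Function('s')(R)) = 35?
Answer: Mul(Rational(1, 414), I, Pow(1999574, Rational(1, 2))) ≈ Mul(3.4156, I)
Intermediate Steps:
Function('s')(R) = Rational(-35, 3) (Function('s')(R) = Mul(Rational(-1, 3), 35) = Rational(-35, 3))
Pow(Add(Function('s')(-61), Pow(3726, -1)), Rational(1, 2)) = Pow(Add(Rational(-35, 3), Pow(3726, -1)), Rational(1, 2)) = Pow(Add(Rational(-35, 3), Rational(1, 3726)), Rational(1, 2)) = Pow(Rational(-43469, 3726), Rational(1, 2)) = Mul(Rational(1, 414), I, Pow(1999574, Rational(1, 2)))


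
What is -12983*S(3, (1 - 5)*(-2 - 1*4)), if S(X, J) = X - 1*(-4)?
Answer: -90881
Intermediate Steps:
S(X, J) = 4 + X (S(X, J) = X + 4 = 4 + X)
-12983*S(3, (1 - 5)*(-2 - 1*4)) = -12983*(4 + 3) = -12983*7 = -90881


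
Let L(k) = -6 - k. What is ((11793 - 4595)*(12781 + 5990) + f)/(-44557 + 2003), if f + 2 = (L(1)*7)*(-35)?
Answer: -135115371/42554 ≈ -3175.2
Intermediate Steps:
f = 1713 (f = -2 + ((-6 - 1*1)*7)*(-35) = -2 + ((-6 - 1)*7)*(-35) = -2 - 7*7*(-35) = -2 - 49*(-35) = -2 + 1715 = 1713)
((11793 - 4595)*(12781 + 5990) + f)/(-44557 + 2003) = ((11793 - 4595)*(12781 + 5990) + 1713)/(-44557 + 2003) = (7198*18771 + 1713)/(-42554) = (135113658 + 1713)*(-1/42554) = 135115371*(-1/42554) = -135115371/42554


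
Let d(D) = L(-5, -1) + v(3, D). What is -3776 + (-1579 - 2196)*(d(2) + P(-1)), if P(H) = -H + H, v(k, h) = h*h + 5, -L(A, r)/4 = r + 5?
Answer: 22649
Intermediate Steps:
L(A, r) = -20 - 4*r (L(A, r) = -4*(r + 5) = -4*(5 + r) = -20 - 4*r)
v(k, h) = 5 + h² (v(k, h) = h² + 5 = 5 + h²)
P(H) = 0
d(D) = -11 + D² (d(D) = (-20 - 4*(-1)) + (5 + D²) = (-20 + 4) + (5 + D²) = -16 + (5 + D²) = -11 + D²)
-3776 + (-1579 - 2196)*(d(2) + P(-1)) = -3776 + (-1579 - 2196)*((-11 + 2²) + 0) = -3776 - 3775*((-11 + 4) + 0) = -3776 - 3775*(-7 + 0) = -3776 - 3775*(-7) = -3776 + 26425 = 22649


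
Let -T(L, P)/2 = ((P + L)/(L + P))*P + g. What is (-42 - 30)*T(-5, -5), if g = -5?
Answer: -1440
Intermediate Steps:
T(L, P) = 10 - 2*P (T(L, P) = -2*(((P + L)/(L + P))*P - 5) = -2*(((L + P)/(L + P))*P - 5) = -2*(1*P - 5) = -2*(P - 5) = -2*(-5 + P) = 10 - 2*P)
(-42 - 30)*T(-5, -5) = (-42 - 30)*(10 - 2*(-5)) = -72*(10 + 10) = -72*20 = -1440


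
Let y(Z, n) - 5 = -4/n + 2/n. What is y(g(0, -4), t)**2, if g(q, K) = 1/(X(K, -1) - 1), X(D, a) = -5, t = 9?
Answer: 1849/81 ≈ 22.827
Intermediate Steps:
g(q, K) = -1/6 (g(q, K) = 1/(-5 - 1) = 1/(-6) = -1/6)
y(Z, n) = 5 - 2/n (y(Z, n) = 5 + (-4/n + 2/n) = 5 - 2/n)
y(g(0, -4), t)**2 = (5 - 2/9)**2 = (43/9)**2 = 1849/81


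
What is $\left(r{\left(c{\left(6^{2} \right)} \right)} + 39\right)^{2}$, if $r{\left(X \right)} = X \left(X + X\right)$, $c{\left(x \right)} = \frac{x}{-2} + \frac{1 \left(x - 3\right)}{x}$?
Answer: $\frac{2009997889}{5184} \approx 3.8773 \cdot 10^{5}$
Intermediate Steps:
$c{\left(x \right)} = - \frac{x}{2} + \frac{-3 + x}{x}$ ($c{\left(x \right)} = x \left(- \frac{1}{2}\right) + \frac{1 \left(-3 + x\right)}{x} = - \frac{x}{2} + \frac{-3 + x}{x}$)
$r{\left(X \right)} = 2 X^{2}$ ($r{\left(X \right)} = X 2 X = 2 X^{2}$)
$\left(r{\left(c{\left(6^{2} \right)} \right)} + 39\right)^{2} = \left(2 \left(1 - \frac{3}{6^{2}} - \frac{6^{2}}{2}\right)^{2} + 39\right)^{2} = \left(2 \left(1 - \frac{3}{36} - 18\right)^{2} + 39\right)^{2} = \left(2 \left(1 - \frac{1}{12} - 18\right)^{2} + 39\right)^{2} = \left(2 \left(- \frac{205}{12}\right)^{2} + 39\right)^{2} = \left(2 \cdot \frac{42025}{144} + 39\right)^{2} = \left(\frac{42025}{72} + 39\right)^{2} = \left(\frac{44833}{72}\right)^{2} = \frac{2009997889}{5184}$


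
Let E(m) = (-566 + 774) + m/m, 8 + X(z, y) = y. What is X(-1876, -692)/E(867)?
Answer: -700/209 ≈ -3.3493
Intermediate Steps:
X(z, y) = -8 + y
E(m) = 209 (E(m) = 208 + 1 = 209)
X(-1876, -692)/E(867) = (-8 - 692)/209 = -700*1/209 = -700/209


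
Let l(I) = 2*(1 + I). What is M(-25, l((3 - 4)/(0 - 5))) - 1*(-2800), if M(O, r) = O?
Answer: 2775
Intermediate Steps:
l(I) = 2 + 2*I
M(-25, l((3 - 4)/(0 - 5))) - 1*(-2800) = -25 - 1*(-2800) = -25 + 2800 = 2775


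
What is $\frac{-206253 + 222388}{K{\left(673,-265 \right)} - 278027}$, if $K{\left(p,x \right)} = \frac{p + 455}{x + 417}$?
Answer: $- \frac{306565}{5282372} \approx -0.058035$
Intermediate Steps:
$K{\left(p,x \right)} = \frac{455 + p}{417 + x}$
$\frac{-206253 + 222388}{K{\left(673,-265 \right)} - 278027} = \frac{-206253 + 222388}{\frac{455 + 673}{417 - 265} - 278027} = \frac{16135}{\frac{1}{152} \cdot 1128 - 278027} = \frac{16135}{\frac{141}{19} - 278027} = \frac{16135}{- \frac{5282372}{19}} = 16135 \left(- \frac{19}{5282372}\right) = - \frac{306565}{5282372}$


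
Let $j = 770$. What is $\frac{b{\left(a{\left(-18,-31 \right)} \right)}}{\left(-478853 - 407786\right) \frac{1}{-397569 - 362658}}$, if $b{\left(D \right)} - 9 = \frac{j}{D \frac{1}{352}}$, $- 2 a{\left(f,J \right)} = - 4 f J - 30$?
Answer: $\frac{5481801967}{25712531} \approx 213.2$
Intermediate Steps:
$a{\left(f,J \right)} = 15 + 2 J f$ ($a{\left(f,J \right)} = - \frac{- 4 f J - 30}{2} = - \frac{- 4 J f - 30}{2} = - \frac{-30 - 4 J f}{2} = 15 + 2 J f$)
$b{\left(D \right)} = 9 + \frac{271040}{D}$ ($b{\left(D \right)} = 9 + \frac{770}{D \frac{1}{352}} = 9 + \frac{770}{\frac{1}{352} D} = 9 + 770 \frac{352}{D} = 9 + \frac{271040}{D}$)
$\frac{b{\left(a{\left(-18,-31 \right)} \right)}}{\left(-478853 - 407786\right) \frac{1}{-397569 - 362658}} = \frac{9 + \frac{271040}{15 + 2 \left(-31\right) \left(-18\right)}}{\left(-478853 - 407786\right) \frac{1}{-397569 - 362658}} = \frac{9 + \frac{271040}{15 + 1116}}{\left(-886639\right) \frac{1}{-760227}} = \frac{9 + \frac{271040}{1131}}{\left(-886639\right) \left(- \frac{1}{760227}\right)} = \frac{9 + 271040 \cdot \frac{1}{1131}}{\frac{68203}{58479}} = \left(9 + \frac{271040}{1131}\right) \frac{58479}{68203} = \frac{281219}{1131} \cdot \frac{58479}{68203} = \frac{5481801967}{25712531}$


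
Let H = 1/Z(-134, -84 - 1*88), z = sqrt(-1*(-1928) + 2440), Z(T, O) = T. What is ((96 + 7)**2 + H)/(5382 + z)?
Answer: 98090745/49754468 - 1421605*sqrt(273)/970212126 ≈ 1.9473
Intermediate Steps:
z = 4*sqrt(273) (z = sqrt(1928 + 2440) = sqrt(4368) = 4*sqrt(273) ≈ 66.091)
H = -1/134 (H = 1/(-134) = -1/134 ≈ -0.0074627)
((96 + 7)**2 + H)/(5382 + z) = ((96 + 7)**2 - 1/134)/(5382 + 4*sqrt(273)) = (103**2 - 1/134)/(5382 + 4*sqrt(273)) = (10609 - 1/134)/(5382 + 4*sqrt(273)) = 1421605/(134*(5382 + 4*sqrt(273)))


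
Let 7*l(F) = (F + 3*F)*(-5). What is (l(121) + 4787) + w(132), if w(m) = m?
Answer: 32013/7 ≈ 4573.3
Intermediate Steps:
l(F) = -20*F/7 (l(F) = ((F + 3*F)*(-5))/7 = ((4*F)*(-5))/7 = (-20*F)/7 = -20*F/7)
(l(121) + 4787) + w(132) = (-20/7*121 + 4787) + 132 = (-2420/7 + 4787) + 132 = 31089/7 + 132 = 32013/7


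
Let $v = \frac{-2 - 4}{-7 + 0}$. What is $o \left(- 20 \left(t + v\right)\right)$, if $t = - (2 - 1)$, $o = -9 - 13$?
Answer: $- \frac{440}{7} \approx -62.857$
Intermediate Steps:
$o = -22$
$t = -1$ ($t = \left(-1\right) 1 = -1$)
$v = \frac{6}{7}$ ($v = - \frac{6}{-7} = \left(-6\right) \left(- \frac{1}{7}\right) = \frac{6}{7} \approx 0.85714$)
$o \left(- 20 \left(t + v\right)\right) = - 22 \left(- 20 \left(-1 + \frac{6}{7}\right)\right) = - 22 \left(\left(-20\right) \left(- \frac{1}{7}\right)\right) = \left(-22\right) \frac{20}{7} = - \frac{440}{7}$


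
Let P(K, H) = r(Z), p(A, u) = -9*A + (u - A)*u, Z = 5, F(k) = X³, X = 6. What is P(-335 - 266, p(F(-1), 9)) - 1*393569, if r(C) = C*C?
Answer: -393544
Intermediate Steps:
F(k) = 216 (F(k) = 6³ = 216)
p(A, u) = -9*A + u*(u - A)
r(C) = C²
P(K, H) = 25 (P(K, H) = 5² = 25)
P(-335 - 266, p(F(-1), 9)) - 1*393569 = 25 - 1*393569 = 25 - 393569 = -393544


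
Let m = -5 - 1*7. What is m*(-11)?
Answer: 132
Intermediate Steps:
m = -12 (m = -5 - 7 = -12)
m*(-11) = -12*(-11) = 132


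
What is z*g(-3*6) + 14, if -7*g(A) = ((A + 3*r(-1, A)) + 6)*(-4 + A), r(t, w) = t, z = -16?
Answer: 5378/7 ≈ 768.29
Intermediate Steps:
g(A) = -(-4 + A)*(3 + A)/7 (g(A) = -((A + 3*(-1)) + 6)*(-4 + A)/7 = -((A - 3) + 6)*(-4 + A)/7 = -((-3 + A) + 6)*(-4 + A)/7 = -(3 + A)*(-4 + A)/7 = -(-4 + A)*(3 + A)/7)
z*g(-3*6) + 14 = -16*(12/7 - (-3*6)**2/7 + (-3*6)/7) + 14 = -16*(12/7 - 1/7*(-18)**2 + (1/7)*(-18)) + 14 = -16*(12/7 - 1/7*324 - 18/7) + 14 = -16*(12/7 - 324/7 - 18/7) + 14 = -16*(-330/7) + 14 = 5280/7 + 14 = 5378/7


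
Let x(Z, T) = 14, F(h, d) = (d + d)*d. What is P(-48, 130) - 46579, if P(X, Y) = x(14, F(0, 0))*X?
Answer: -47251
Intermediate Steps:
F(h, d) = 2*d² (F(h, d) = (2*d)*d = 2*d²)
P(X, Y) = 14*X
P(-48, 130) - 46579 = 14*(-48) - 46579 = -672 - 46579 = -47251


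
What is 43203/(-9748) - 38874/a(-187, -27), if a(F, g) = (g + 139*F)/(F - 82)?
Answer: -25765002837/63410740 ≈ -406.32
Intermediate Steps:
a(F, g) = (g + 139*F)/(-82 + F)
43203/(-9748) - 38874/a(-187, -27) = 43203/(-9748) - 38874*(-82 - 187)/(-27 + 139*(-187)) = 43203*(-1/9748) - 38874*(-269/(-27 - 25993)) = -43203/9748 - 38874/((-1/269*(-26020))) = -43203/9748 - 38874/26020/269 = -43203/9748 - 38874*269/26020 = -43203/9748 - 5228553/13010 = -25765002837/63410740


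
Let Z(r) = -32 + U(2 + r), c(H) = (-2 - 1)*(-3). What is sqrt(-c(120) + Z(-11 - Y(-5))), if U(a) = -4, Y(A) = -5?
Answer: 3*I*sqrt(5) ≈ 6.7082*I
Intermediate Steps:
c(H) = 9 (c(H) = -3*(-3) = 9)
Z(r) = -36 (Z(r) = -32 - 4 = -36)
sqrt(-c(120) + Z(-11 - Y(-5))) = sqrt(-1*9 - 36) = sqrt(-9 - 36) = sqrt(-45) = 3*I*sqrt(5)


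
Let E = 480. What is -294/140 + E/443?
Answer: -4503/4430 ≈ -1.0165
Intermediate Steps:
-294/140 + E/443 = -294/140 + 480/443 = -294*1/140 + 480*(1/443) = -21/10 + 480/443 = -4503/4430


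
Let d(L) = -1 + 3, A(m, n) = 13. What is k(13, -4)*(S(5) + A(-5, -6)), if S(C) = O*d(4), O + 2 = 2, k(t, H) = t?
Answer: 169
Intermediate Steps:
d(L) = 2
O = 0 (O = -2 + 2 = 0)
S(C) = 0 (S(C) = 0*2 = 0)
k(13, -4)*(S(5) + A(-5, -6)) = 13*(0 + 13) = 13*13 = 169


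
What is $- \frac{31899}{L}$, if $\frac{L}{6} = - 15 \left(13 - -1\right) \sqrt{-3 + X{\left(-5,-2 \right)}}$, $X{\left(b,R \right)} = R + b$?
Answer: $- \frac{1519 i \sqrt{10}}{600} \approx - 8.0058 i$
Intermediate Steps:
$L = - 1260 i \sqrt{10}$ ($L = 6 - 15 \left(13 - -1\right) \sqrt{-3 - 7} = 6 - 15 \left(13 + 1\right) \sqrt{-3 - 7} = 6 \left(-15\right) 14 \sqrt{-10} = 6 \left(- 210 i \sqrt{10}\right) = - 1260 i \sqrt{10} \approx - 3984.5 i$)
$- \frac{31899}{L} = - \frac{31899}{\left(-1260\right) i \sqrt{10}} = - 31899 \frac{i \sqrt{10}}{12600} = - \frac{1519 i \sqrt{10}}{600}$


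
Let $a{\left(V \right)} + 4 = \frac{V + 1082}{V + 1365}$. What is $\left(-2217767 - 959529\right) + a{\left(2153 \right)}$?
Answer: $- \frac{11177738165}{3518} \approx -3.1773 \cdot 10^{6}$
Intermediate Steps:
$a{\left(V \right)} = -4 + \frac{1082 + V}{1365 + V}$ ($a{\left(V \right)} = -4 + \frac{V + 1082}{V + 1365} = -4 + \frac{1082 + V}{1365 + V}$)
$\left(-2217767 - 959529\right) + a{\left(2153 \right)} = \left(-2217767 - 959529\right) + \frac{-4378 - 6459}{1365 + 2153} = -3177296 + \frac{-4378 - 6459}{3518} = -3177296 + \frac{1}{3518} \left(-10837\right) = -3177296 - \frac{10837}{3518} = - \frac{11177738165}{3518}$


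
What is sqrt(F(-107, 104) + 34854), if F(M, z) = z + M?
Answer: sqrt(34851) ≈ 186.68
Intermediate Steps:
F(M, z) = M + z
sqrt(F(-107, 104) + 34854) = sqrt((-107 + 104) + 34854) = sqrt(-3 + 34854) = sqrt(34851)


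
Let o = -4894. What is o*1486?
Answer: -7272484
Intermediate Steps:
o*1486 = -4894*1486 = -7272484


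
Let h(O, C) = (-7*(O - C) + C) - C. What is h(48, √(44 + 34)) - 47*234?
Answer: -11334 + 7*√78 ≈ -11272.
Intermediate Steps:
h(O, C) = -7*O + 7*C (h(O, C) = ((-7*O + 7*C) + C) - C = (-7*O + 8*C) - C = -7*O + 7*C)
h(48, √(44 + 34)) - 47*234 = (-7*48 + 7*√(44 + 34)) - 47*234 = (-336 + 7*√78) - 1*10998 = (-336 + 7*√78) - 10998 = -11334 + 7*√78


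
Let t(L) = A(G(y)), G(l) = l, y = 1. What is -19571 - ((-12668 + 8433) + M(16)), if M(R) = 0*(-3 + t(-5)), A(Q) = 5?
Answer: -15336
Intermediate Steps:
t(L) = 5
M(R) = 0 (M(R) = 0*(-3 + 5) = 0*2 = 0)
-19571 - ((-12668 + 8433) + M(16)) = -19571 - ((-12668 + 8433) + 0) = -19571 - (-4235 + 0) = -19571 - 1*(-4235) = -19571 + 4235 = -15336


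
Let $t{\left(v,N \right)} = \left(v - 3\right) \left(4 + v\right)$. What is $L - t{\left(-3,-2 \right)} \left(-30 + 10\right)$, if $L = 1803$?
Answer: $1683$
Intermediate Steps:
$t{\left(v,N \right)} = \left(-3 + v\right) \left(4 + v\right)$
$L - t{\left(-3,-2 \right)} \left(-30 + 10\right) = 1803 - \left(-12 - 3 + \left(-3\right)^{2}\right) \left(-30 + 10\right) = 1803 - \left(-12 - 3 + 9\right) \left(-20\right) = 1803 - \left(-6\right) \left(-20\right) = 1803 - 120 = 1683$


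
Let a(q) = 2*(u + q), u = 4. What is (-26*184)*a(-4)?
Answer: 0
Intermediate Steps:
a(q) = 8 + 2*q (a(q) = 2*(4 + q) = 8 + 2*q)
(-26*184)*a(-4) = (-26*184)*(8 + 2*(-4)) = -4784*(8 - 8) = -4784*0 = 0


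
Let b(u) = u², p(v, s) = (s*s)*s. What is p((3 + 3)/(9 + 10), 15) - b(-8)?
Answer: 3311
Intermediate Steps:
p(v, s) = s³ (p(v, s) = s²*s = s³)
p((3 + 3)/(9 + 10), 15) - b(-8) = 15³ - 1*(-8)² = 3375 - 1*64 = 3375 - 64 = 3311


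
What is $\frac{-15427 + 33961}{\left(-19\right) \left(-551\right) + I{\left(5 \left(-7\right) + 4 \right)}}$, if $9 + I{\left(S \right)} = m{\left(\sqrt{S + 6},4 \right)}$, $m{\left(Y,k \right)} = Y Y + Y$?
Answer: $\frac{19340229}{10888925} - \frac{9267 i}{10888925} \approx 1.7761 - 0.00085105 i$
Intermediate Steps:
$m{\left(Y,k \right)} = Y + Y^{2}$ ($m{\left(Y,k \right)} = Y^{2} + Y = Y + Y^{2}$)
$I{\left(S \right)} = -9 + \sqrt{6 + S} \left(1 + \sqrt{6 + S}\right)$ ($I{\left(S \right)} = -9 + \sqrt{S + 6} \left(1 + \sqrt{S + 6}\right) = -9 + \sqrt{6 + S} \left(1 + \sqrt{6 + S}\right)$)
$\frac{-15427 + 33961}{\left(-19\right) \left(-551\right) + I{\left(5 \left(-7\right) + 4 \right)}} = \frac{-15427 + 33961}{\left(-19\right) \left(-551\right) + \left(-3 + \left(5 \left(-7\right) + 4\right) + \sqrt{6 + \left(5 \left(-7\right) + 4\right)}\right)} = \frac{18534}{10469 + \left(-3 + \left(-35 + 4\right) + \sqrt{6 + \left(-35 + 4\right)}\right)} = \frac{18534}{10469 - \left(34 - \sqrt{6 - 31}\right)} = \frac{18534}{10469 - \left(34 - 5 i\right)} = \frac{18534}{10435 + 5 i} = 18534 \frac{10435 - 5 i}{108889250} = \frac{9267 \left(10435 - 5 i\right)}{54444625}$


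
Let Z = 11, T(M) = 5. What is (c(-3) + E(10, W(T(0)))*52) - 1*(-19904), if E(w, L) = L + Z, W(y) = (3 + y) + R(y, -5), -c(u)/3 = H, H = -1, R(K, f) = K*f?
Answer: 19595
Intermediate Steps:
c(u) = 3 (c(u) = -3*(-1) = 3)
W(y) = 3 - 4*y (W(y) = (3 + y) + y*(-5) = (3 + y) - 5*y = 3 - 4*y)
E(w, L) = 11 + L (E(w, L) = L + 11 = 11 + L)
(c(-3) + E(10, W(T(0)))*52) - 1*(-19904) = (3 + (11 + (3 - 4*5))*52) - 1*(-19904) = (3 + (11 + (3 - 20))*52) + 19904 = (3 + (11 - 17)*52) + 19904 = (3 - 6*52) + 19904 = (3 - 312) + 19904 = -309 + 19904 = 19595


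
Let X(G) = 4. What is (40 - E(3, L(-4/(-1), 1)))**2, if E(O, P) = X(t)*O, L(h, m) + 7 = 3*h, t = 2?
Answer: 784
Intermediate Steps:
L(h, m) = -7 + 3*h
E(O, P) = 4*O
(40 - E(3, L(-4/(-1), 1)))**2 = (40 - 4*3)**2 = (40 - 1*12)**2 = (40 - 12)**2 = 28**2 = 784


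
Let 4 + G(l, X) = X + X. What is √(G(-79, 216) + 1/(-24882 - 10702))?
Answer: √2116963189/2224 ≈ 20.688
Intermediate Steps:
G(l, X) = -4 + 2*X (G(l, X) = -4 + (X + X) = -4 + 2*X)
√(G(-79, 216) + 1/(-24882 - 10702)) = √((-4 + 2*216) + 1/(-24882 - 10702)) = √((-4 + 432) + 1/(-35584)) = √(428 - 1/35584) = √(15229951/35584) = √2116963189/2224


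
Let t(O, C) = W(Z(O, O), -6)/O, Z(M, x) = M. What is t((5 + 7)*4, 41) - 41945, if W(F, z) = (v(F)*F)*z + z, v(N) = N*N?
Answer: -446153/8 ≈ -55769.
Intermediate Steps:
v(N) = N²
W(F, z) = z + z*F³ (W(F, z) = (F²*F)*z + z = F³*z + z = z*F³ + z = z + z*F³)
t(O, C) = (-6 - 6*O³)/O (t(O, C) = (-6*(1 + O³))/O = (-6 - 6*O³)/O)
t((5 + 7)*4, 41) - 41945 = 6*(-1 - ((5 + 7)*4)³)/(((5 + 7)*4)) - 41945 = 6*(-1 - (12*4)³)/((12*4)) - 41945 = 6*(-1 - 1*48³)/48 - 41945 = 6*(1/48)*(-1 - 1*110592) - 41945 = 6*(1/48)*(-1 - 110592) - 41945 = 6*(1/48)*(-110593) - 41945 = -110593/8 - 41945 = -446153/8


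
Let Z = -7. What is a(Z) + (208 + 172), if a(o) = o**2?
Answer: 429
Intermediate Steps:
a(Z) + (208 + 172) = (-7)**2 + (208 + 172) = 49 + 380 = 429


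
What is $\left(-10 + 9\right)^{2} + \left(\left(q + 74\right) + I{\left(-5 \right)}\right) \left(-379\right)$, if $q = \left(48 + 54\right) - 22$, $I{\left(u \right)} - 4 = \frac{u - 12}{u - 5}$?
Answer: $- \frac{605253}{10} \approx -60525.0$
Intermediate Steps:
$I{\left(u \right)} = 4 + \frac{-12 + u}{-5 + u}$ ($I{\left(u \right)} = 4 + \frac{u - 12}{u - 5} = 4 + \frac{-12 + u}{-5 + u}$)
$q = 80$ ($q = 102 - 22 = 80$)
$\left(-10 + 9\right)^{2} + \left(\left(q + 74\right) + I{\left(-5 \right)}\right) \left(-379\right) = \left(-10 + 9\right)^{2} + \left(\left(80 + 74\right) + \frac{-32 + 5 \left(-5\right)}{-5 - 5}\right) \left(-379\right) = \left(-1\right)^{2} + \left(154 + \frac{-32 - 25}{-10}\right) \left(-379\right) = 1 + \left(154 - - \frac{57}{10}\right) \left(-379\right) = 1 + \left(154 + \frac{57}{10}\right) \left(-379\right) = 1 + \frac{1597}{10} \left(-379\right) = 1 - \frac{605263}{10} = - \frac{605253}{10}$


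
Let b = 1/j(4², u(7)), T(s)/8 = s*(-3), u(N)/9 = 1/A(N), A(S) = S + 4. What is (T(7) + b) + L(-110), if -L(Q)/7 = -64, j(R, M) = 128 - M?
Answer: 391731/1399 ≈ 280.01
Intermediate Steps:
A(S) = 4 + S
u(N) = 9/(4 + N)
L(Q) = 448 (L(Q) = -7*(-64) = 448)
T(s) = -24*s (T(s) = 8*(s*(-3)) = 8*(-3*s) = -24*s)
b = 11/1399 (b = 1/(128 - 9/(4 + 7)) = 1/(128 - 9/11) = 1/(1399/11) = 11/1399 ≈ 0.0078628)
(T(7) + b) + L(-110) = (-24*7 + 11/1399) + 448 = (-168 + 11/1399) + 448 = -235021/1399 + 448 = 391731/1399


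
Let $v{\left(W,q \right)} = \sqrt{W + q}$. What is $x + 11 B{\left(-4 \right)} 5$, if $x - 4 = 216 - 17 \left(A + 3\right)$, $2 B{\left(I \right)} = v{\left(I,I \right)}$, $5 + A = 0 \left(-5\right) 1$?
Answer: $254 + 55 i \sqrt{2} \approx 254.0 + 77.782 i$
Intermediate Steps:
$A = -5$ ($A = -5 + 0 \left(-5\right) 1 = -5 + 0 \cdot 1 = -5 + 0 = -5$)
$B{\left(I \right)} = \frac{\sqrt{2} \sqrt{I}}{2}$ ($B{\left(I \right)} = \frac{\sqrt{I + I}}{2} = \frac{\sqrt{2 I}}{2} = \frac{\sqrt{2} \sqrt{I}}{2}$)
$x = 254$ ($x = 4 + \left(216 - 17 \left(-5 + 3\right)\right) = 4 + \left(216 - 17 \left(-2\right)\right) = 4 + \left(216 - -34\right) = 4 + \left(216 + 34\right) = 4 + 250 = 254$)
$x + 11 B{\left(-4 \right)} 5 = 254 + 11 \frac{\sqrt{2} \sqrt{-4}}{2} \cdot 5 = 254 + 11 \frac{\sqrt{2} \cdot 2 i}{2} \cdot 5 = 254 + 11 i \sqrt{2} \cdot 5 = 254 + 55 i \sqrt{2}$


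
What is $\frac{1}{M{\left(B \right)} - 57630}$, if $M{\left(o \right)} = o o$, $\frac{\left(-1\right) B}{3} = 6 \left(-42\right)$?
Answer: $\frac{1}{513906} \approx 1.9459 \cdot 10^{-6}$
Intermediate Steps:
$B = 756$ ($B = - 3 \cdot 6 \left(-42\right) = \left(-3\right) \left(-252\right) = 756$)
$M{\left(o \right)} = o^{2}$
$\frac{1}{M{\left(B \right)} - 57630} = \frac{1}{756^{2} - 57630} = \frac{1}{571536 - 57630} = \frac{1}{513906}$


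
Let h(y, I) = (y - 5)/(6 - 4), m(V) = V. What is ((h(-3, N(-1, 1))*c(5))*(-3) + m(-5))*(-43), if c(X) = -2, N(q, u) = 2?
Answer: 1247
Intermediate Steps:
h(y, I) = -5/2 + y/2 (h(y, I) = (-5 + y)/2 = (-5 + y)*(½) = -5/2 + y/2)
((h(-3, N(-1, 1))*c(5))*(-3) + m(-5))*(-43) = (((-5/2 + (½)*(-3))*(-2))*(-3) - 5)*(-43) = (((-5/2 - 3/2)*(-2))*(-3) - 5)*(-43) = (-4*(-2)*(-3) - 5)*(-43) = (8*(-3) - 5)*(-43) = (-24 - 5)*(-43) = -29*(-43) = 1247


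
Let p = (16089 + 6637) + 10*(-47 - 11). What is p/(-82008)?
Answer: -3691/13668 ≈ -0.27005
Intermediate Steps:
p = 22146 (p = 22726 + 10*(-58) = 22726 - 580 = 22146)
p/(-82008) = 22146/(-82008) = 22146*(-1/82008) = -3691/13668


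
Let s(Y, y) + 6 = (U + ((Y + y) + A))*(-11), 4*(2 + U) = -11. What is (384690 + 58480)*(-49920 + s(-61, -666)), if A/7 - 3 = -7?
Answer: -36844045875/2 ≈ -1.8422e+10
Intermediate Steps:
U = -19/4 (U = -2 + (¼)*(-11) = -2 - 11/4 = -19/4 ≈ -4.7500)
A = -28 (A = 21 + 7*(-7) = 21 - 49 = -28)
s(Y, y) = 1417/4 - 11*Y - 11*y (s(Y, y) = -6 + (-19/4 + ((Y + y) - 28))*(-11) = -6 + (-19/4 + (-28 + Y + y))*(-11) = -6 + (-131/4 + Y + y)*(-11) = -6 + (1441/4 - 11*Y - 11*y) = 1417/4 - 11*Y - 11*y)
(384690 + 58480)*(-49920 + s(-61, -666)) = (384690 + 58480)*(-49920 + (1417/4 - 11*(-61) - 11*(-666))) = 443170*(-49920 + (1417/4 + 671 + 7326)) = 443170*(-49920 + 33405/4) = 443170*(-166275/4) = -36844045875/2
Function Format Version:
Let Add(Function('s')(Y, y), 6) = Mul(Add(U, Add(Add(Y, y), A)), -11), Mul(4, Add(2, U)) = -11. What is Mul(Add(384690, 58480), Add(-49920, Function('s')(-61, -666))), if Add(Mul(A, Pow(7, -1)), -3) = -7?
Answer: Rational(-36844045875, 2) ≈ -1.8422e+10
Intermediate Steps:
U = Rational(-19, 4) (U = Add(-2, Mul(Rational(1, 4), -11)) = Add(-2, Rational(-11, 4)) = Rational(-19, 4) ≈ -4.7500)
A = -28 (A = Add(21, Mul(7, -7)) = Add(21, -49) = -28)
Function('s')(Y, y) = Add(Rational(1417, 4), Mul(-11, Y), Mul(-11, y)) (Function('s')(Y, y) = Add(-6, Mul(Add(Rational(-19, 4), Add(Add(Y, y), -28)), -11)) = Add(-6, Mul(Add(Rational(-19, 4), Add(-28, Y, y)), -11)) = Add(-6, Mul(Add(Rational(-131, 4), Y, y), -11)) = Add(-6, Add(Rational(1441, 4), Mul(-11, Y), Mul(-11, y))) = Add(Rational(1417, 4), Mul(-11, Y), Mul(-11, y)))
Mul(Add(384690, 58480), Add(-49920, Function('s')(-61, -666))) = Mul(Add(384690, 58480), Add(-49920, Add(Rational(1417, 4), Mul(-11, -61), Mul(-11, -666)))) = Mul(443170, Add(-49920, Add(Rational(1417, 4), 671, 7326))) = Mul(443170, Add(-49920, Rational(33405, 4))) = Mul(443170, Rational(-166275, 4)) = Rational(-36844045875, 2)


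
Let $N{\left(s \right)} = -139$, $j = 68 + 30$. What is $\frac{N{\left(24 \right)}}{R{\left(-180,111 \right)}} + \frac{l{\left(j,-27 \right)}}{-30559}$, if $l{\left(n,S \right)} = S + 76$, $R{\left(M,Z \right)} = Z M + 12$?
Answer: $\frac{3269269}{610202112} \approx 0.0053577$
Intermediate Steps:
$j = 98$
$R{\left(M,Z \right)} = 12 + M Z$ ($R{\left(M,Z \right)} = M Z + 12 = 12 + M Z$)
$l{\left(n,S \right)} = 76 + S$
$\frac{N{\left(24 \right)}}{R{\left(-180,111 \right)}} + \frac{l{\left(j,-27 \right)}}{-30559} = - \frac{139}{12 - 19980} + \frac{76 - 27}{-30559} = - \frac{139}{12 - 19980} + 49 \left(- \frac{1}{30559}\right) = - \frac{139}{-19968} - \frac{49}{30559} = \left(-139\right) \left(- \frac{1}{19968}\right) - \frac{49}{30559} = \frac{139}{19968} - \frac{49}{30559} = \frac{3269269}{610202112}$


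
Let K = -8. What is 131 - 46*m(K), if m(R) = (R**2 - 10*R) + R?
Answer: -6125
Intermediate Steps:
m(R) = R**2 - 9*R
131 - 46*m(K) = 131 - (-368)*(-9 - 8) = 131 - (-368)*(-17) = 131 - 46*136 = 131 - 6256 = -6125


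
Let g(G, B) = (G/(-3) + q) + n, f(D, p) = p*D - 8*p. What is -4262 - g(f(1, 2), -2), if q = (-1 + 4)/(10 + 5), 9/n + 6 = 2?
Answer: -255877/60 ≈ -4264.6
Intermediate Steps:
n = -9/4 (n = 9/(-6 + 2) = 9/(-4) = 9*(-1/4) = -9/4 ≈ -2.2500)
q = 1/5 (q = 3/15 = 3*(1/15) = 1/5 ≈ 0.20000)
f(D, p) = -8*p + D*p (f(D, p) = D*p - 8*p = -8*p + D*p)
g(G, B) = -41/20 - G/3 (g(G, B) = (G/(-3) + 1/5) - 9/4 = (G*(-1/3) + 1/5) - 9/4 = (-G/3 + 1/5) - 9/4 = (1/5 - G/3) - 9/4 = -41/20 - G/3)
-4262 - g(f(1, 2), -2) = -4262 - (-41/20 - 2*(-8 + 1)/3) = -4262 - (-41/20 - 2*(-7)/3) = -4262 - (-41/20 - 1/3*(-14)) = -4262 - (-41/20 + 14/3) = -4262 - 1*157/60 = -4262 - 157/60 = -255877/60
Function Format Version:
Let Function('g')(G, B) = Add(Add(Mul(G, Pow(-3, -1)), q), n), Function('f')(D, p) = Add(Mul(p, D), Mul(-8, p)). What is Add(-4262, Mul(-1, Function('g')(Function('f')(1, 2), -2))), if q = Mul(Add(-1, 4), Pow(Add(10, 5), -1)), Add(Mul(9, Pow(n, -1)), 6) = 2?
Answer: Rational(-255877, 60) ≈ -4264.6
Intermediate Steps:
n = Rational(-9, 4) (n = Mul(9, Pow(Add(-6, 2), -1)) = Mul(9, Pow(-4, -1)) = Mul(9, Rational(-1, 4)) = Rational(-9, 4) ≈ -2.2500)
q = Rational(1, 5) (q = Mul(3, Pow(15, -1)) = Mul(3, Rational(1, 15)) = Rational(1, 5) ≈ 0.20000)
Function('f')(D, p) = Add(Mul(-8, p), Mul(D, p)) (Function('f')(D, p) = Add(Mul(D, p), Mul(-8, p)) = Add(Mul(-8, p), Mul(D, p)))
Function('g')(G, B) = Add(Rational(-41, 20), Mul(Rational(-1, 3), G)) (Function('g')(G, B) = Add(Add(Mul(G, Pow(-3, -1)), Rational(1, 5)), Rational(-9, 4)) = Add(Add(Mul(G, Rational(-1, 3)), Rational(1, 5)), Rational(-9, 4)) = Add(Add(Mul(Rational(-1, 3), G), Rational(1, 5)), Rational(-9, 4)) = Add(Add(Rational(1, 5), Mul(Rational(-1, 3), G)), Rational(-9, 4)) = Add(Rational(-41, 20), Mul(Rational(-1, 3), G)))
Add(-4262, Mul(-1, Function('g')(Function('f')(1, 2), -2))) = Add(-4262, Mul(-1, Add(Rational(-41, 20), Mul(Rational(-1, 3), Mul(2, Add(-8, 1)))))) = Add(-4262, Mul(-1, Add(Rational(-41, 20), Mul(Rational(-1, 3), Mul(2, -7))))) = Add(-4262, Mul(-1, Add(Rational(-41, 20), Mul(Rational(-1, 3), -14)))) = Add(-4262, Mul(-1, Add(Rational(-41, 20), Rational(14, 3)))) = Add(-4262, Mul(-1, Rational(157, 60))) = Add(-4262, Rational(-157, 60)) = Rational(-255877, 60)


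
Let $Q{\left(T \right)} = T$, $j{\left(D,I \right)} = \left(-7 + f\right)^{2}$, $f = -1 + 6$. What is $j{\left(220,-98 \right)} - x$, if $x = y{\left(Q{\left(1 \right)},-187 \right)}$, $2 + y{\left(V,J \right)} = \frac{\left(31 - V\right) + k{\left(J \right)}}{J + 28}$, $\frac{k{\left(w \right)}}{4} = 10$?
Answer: $\frac{1024}{159} \approx 6.4403$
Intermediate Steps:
$k{\left(w \right)} = 40$ ($k{\left(w \right)} = 4 \cdot 10 = 40$)
$f = 5$
$j{\left(D,I \right)} = 4$ ($j{\left(D,I \right)} = \left(-7 + 5\right)^{2} = \left(-2\right)^{2} = 4$)
$y{\left(V,J \right)} = -2 + \frac{71 - V}{28 + J}$ ($y{\left(V,J \right)} = -2 + \frac{\left(31 - V\right) + 40}{J + 28} = -2 + \frac{71 - V}{28 + J}$)
$x = - \frac{388}{159}$ ($x = \frac{15 - 1 - -374}{28 - 187} = \frac{15 - 1 + 374}{-159} = \left(- \frac{1}{159}\right) 388 = - \frac{388}{159} \approx -2.4403$)
$j{\left(220,-98 \right)} - x = 4 - - \frac{388}{159} = 4 + \frac{388}{159} = \frac{1024}{159}$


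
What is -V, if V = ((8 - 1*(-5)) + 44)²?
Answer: -3249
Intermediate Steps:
V = 3249 (V = ((8 + 5) + 44)² = (13 + 44)² = 57² = 3249)
-V = -1*3249 = -3249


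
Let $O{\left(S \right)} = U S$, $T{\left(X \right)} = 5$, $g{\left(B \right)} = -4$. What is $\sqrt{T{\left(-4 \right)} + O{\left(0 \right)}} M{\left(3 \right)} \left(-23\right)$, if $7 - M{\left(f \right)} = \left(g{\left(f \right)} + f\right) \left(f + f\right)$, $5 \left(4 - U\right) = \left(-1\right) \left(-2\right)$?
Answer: $- 299 \sqrt{5} \approx -668.58$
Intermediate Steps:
$U = \frac{18}{5}$ ($U = 4 - \frac{\left(-1\right) \left(-2\right)}{5} = 4 - \frac{2}{5} = \frac{18}{5} \approx 3.6$)
$M{\left(f \right)} = 7 - 2 f \left(-4 + f\right)$ ($M{\left(f \right)} = 7 - \left(-4 + f\right) \left(f + f\right) = 7 - \left(-4 + f\right) 2 f = 7 - 2 f \left(-4 + f\right)$)
$O{\left(S \right)} = \frac{18 S}{5}$
$\sqrt{T{\left(-4 \right)} + O{\left(0 \right)}} M{\left(3 \right)} \left(-23\right) = \sqrt{5 + \frac{18}{5} \cdot 0} \left(7 - 2 \cdot 3^{2} + 8 \cdot 3\right) \left(-23\right) = \sqrt{5 + 0} \left(7 - 18 + 24\right) \left(-23\right) = \sqrt{5} \left(7 - 18 + 24\right) \left(-23\right) = \sqrt{5} \cdot 13 \left(-23\right) = 13 \sqrt{5} \left(-23\right) = - 299 \sqrt{5}$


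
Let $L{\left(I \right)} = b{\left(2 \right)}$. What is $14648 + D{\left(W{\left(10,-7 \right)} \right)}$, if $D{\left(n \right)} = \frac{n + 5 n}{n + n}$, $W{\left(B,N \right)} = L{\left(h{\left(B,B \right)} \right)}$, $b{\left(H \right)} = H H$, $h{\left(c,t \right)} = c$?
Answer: $14651$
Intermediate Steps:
$b{\left(H \right)} = H^{2}$
$L{\left(I \right)} = 4$ ($L{\left(I \right)} = 2^{2} = 4$)
$W{\left(B,N \right)} = 4$
$D{\left(n \right)} = 3$ ($D{\left(n \right)} = \frac{6 n}{2 n} = 6 n \frac{1}{2 n} = 3$)
$14648 + D{\left(W{\left(10,-7 \right)} \right)} = 14648 + 3 = 14651$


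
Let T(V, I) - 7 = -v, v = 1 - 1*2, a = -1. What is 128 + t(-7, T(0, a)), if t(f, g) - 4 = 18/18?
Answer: 133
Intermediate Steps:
v = -1 (v = 1 - 2 = -1)
T(V, I) = 8 (T(V, I) = 7 - 1*(-1) = 7 + 1 = 8)
t(f, g) = 5 (t(f, g) = 4 + 18/18 = 4 + 18*(1/18) = 4 + 1 = 5)
128 + t(-7, T(0, a)) = 128 + 5 = 133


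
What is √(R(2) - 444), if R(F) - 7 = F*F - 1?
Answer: I*√434 ≈ 20.833*I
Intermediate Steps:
R(F) = 6 + F² (R(F) = 7 + (F*F - 1) = 7 + (F² - 1) = 7 + (-1 + F²) = 6 + F²)
√(R(2) - 444) = √((6 + 2²) - 444) = √((6 + 4) - 444) = √(10 - 444) = √(-434) = I*√434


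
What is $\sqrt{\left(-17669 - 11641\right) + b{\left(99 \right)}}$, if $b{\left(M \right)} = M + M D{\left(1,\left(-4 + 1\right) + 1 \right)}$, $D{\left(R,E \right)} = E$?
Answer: $i \sqrt{29409} \approx 171.49 i$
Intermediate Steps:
$b{\left(M \right)} = - M$ ($b{\left(M \right)} = M + M \left(\left(-4 + 1\right) + 1\right) = M + M \left(-3 + 1\right) = M + M \left(-2\right) = M - 2 M = - M$)
$\sqrt{\left(-17669 - 11641\right) + b{\left(99 \right)}} = \sqrt{\left(-17669 - 11641\right) - 99} = \sqrt{-29310 - 99} = \sqrt{-29409} = i \sqrt{29409}$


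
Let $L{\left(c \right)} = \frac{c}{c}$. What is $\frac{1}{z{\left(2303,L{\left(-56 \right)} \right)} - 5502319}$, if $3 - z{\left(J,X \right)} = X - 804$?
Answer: $- \frac{1}{5501513} \approx -1.8177 \cdot 10^{-7}$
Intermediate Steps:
$L{\left(c \right)} = 1$
$z{\left(J,X \right)} = 807 - X$ ($z{\left(J,X \right)} = 3 - \left(X - 804\right) = 3 - \left(-804 + X\right) = 807 - X$)
$\frac{1}{z{\left(2303,L{\left(-56 \right)} \right)} - 5502319} = \frac{1}{\left(807 - 1\right) - 5502319} = \frac{1}{806 - 5502319} = \frac{1}{-5501513} = - \frac{1}{5501513}$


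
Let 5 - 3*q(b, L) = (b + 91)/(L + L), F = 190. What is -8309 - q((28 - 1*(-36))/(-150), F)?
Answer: -710555207/85500 ≈ -8310.6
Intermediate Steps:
q(b, L) = 5/3 - (91 + b)/(6*L) (q(b, L) = 5/3 - (b + 91)/(3*(L + L)) = 5/3 - (91 + b)/(3*(2*L)) = 5/3 - (91 + b)*1/(2*L)/3 = 5/3 - (91 + b)/(6*L))
-8309 - q((28 - 1*(-36))/(-150), F) = -8309 - (-91 - (28 - 1*(-36))/(-150) + 10*190)/(6*190) = -8309 - (-91 - (28 + 36)*(-1)/150 + 1900)/(6*190) = -8309 - (-91 - 64*(-1)/150 + 1900)/(6*190) = -8309 - (-91 - 1*(-32/75) + 1900)/(6*190) = -8309 - (-91 + 32/75 + 1900)/(6*190) = -8309 - 135707/(6*190*75) = -8309 - 1*135707/85500 = -8309 - 135707/85500 = -710555207/85500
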